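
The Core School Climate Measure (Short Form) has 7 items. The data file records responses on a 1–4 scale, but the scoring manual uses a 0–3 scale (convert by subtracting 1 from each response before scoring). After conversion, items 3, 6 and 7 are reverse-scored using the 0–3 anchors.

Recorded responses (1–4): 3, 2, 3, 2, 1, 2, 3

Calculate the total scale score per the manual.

8

Convert to 0–3: 2, 1, 2, 1, 0, 1, 2
Reverse-coded (on a 0–3 scale, reversed = 3 − raw):
  item 3: 3 − 2 = 1
  item 6: 3 − 1 = 2
  item 7: 3 − 2 = 1
Scored: 2, 1, 1, 1, 0, 2, 1
Total = 8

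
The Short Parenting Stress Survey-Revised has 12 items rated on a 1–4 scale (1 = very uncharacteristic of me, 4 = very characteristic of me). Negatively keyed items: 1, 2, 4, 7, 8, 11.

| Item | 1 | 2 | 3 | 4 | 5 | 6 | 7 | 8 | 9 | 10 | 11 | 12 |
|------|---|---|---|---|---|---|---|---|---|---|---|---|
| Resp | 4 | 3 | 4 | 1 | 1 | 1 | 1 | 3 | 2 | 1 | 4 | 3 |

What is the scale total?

Reversing items 1, 2, 4, 7, 8, and 11 with 5 − raw:
Total = (5−4) + (5−3) + 4 + (5−1) + 1 + 1 + (5−1) + (5−3) + 2 + 1 + (5−4) + 3
      = 1 + 2 + 4 + 4 + 1 + 1 + 4 + 2 + 2 + 1 + 1 + 3 = 26

26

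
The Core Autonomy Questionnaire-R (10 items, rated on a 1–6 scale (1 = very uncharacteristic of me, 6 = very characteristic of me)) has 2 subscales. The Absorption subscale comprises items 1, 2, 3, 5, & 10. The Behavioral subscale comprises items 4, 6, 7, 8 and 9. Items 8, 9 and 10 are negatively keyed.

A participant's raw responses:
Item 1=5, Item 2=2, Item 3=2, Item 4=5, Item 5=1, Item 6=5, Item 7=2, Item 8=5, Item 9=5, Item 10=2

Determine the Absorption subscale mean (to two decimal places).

3.00

Absorption items: 1, 2, 3, 5, 10.
Of these, item 10 is negatively keyed; reverse-coded value = 7 − response.
  item 1: 5
  item 2: 2
  item 3: 2
  item 5: 1
  item 10: 7 − 2 = 5
Sum = 5 + 2 + 2 + 1 + 5 = 15
Mean = 15 / 5 = 3.00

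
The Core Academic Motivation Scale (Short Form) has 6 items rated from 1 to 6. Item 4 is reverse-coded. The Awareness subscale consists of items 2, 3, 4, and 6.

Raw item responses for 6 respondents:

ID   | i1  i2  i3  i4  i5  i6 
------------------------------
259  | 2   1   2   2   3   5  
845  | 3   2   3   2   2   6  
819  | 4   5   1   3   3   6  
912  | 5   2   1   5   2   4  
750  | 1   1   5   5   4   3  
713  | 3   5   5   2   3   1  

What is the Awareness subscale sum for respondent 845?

16

Respondent 845 raw: 3, 2, 3, 2, 2, 6.
Awareness items: 2, 3, 4, 6.
Reverse-coded (reverse-coded value = 7 − response):
  item 2: 2
  item 3: 3
  item 4: 7 − 2 = 5
  item 6: 6
Sum = 2 + 3 + 5 + 6 = 16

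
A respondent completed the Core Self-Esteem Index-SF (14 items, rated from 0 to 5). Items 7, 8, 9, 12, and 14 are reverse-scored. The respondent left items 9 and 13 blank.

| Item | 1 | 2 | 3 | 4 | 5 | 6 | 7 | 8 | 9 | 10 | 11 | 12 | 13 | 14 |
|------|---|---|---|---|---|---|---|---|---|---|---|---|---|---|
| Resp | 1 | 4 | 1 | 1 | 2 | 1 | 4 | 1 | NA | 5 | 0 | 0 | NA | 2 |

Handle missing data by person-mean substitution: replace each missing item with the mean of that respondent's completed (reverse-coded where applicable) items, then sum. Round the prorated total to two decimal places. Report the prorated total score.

Reverse-coded (reverse-coded value = 5 − response):
  item 7: 5 − 4 = 1
  item 8: 5 − 1 = 4
  item 12: 5 − 0 = 5
  item 14: 5 − 2 = 3
Completed scored items (12 of 14): 1, 4, 1, 1, 2, 1, 1, 4, 5, 0, 5, 3; sum = 28.
Person mean = 28 / 12 ≈ 2.3333
Prorated total = (28 / 12) × 14 = 32.67 (to 2 dp)

32.67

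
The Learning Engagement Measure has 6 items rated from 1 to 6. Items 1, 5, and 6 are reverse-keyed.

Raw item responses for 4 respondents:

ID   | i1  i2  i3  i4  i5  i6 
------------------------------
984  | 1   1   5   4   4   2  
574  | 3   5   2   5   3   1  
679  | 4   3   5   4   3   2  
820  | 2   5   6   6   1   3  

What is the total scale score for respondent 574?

Respondent 574 raw: 3, 5, 2, 5, 3, 1.
Reverse-coded (reverse-coded value = 7 − response):
  item 1: 7 − 3 = 4
  item 2: 5
  item 3: 2
  item 4: 5
  item 5: 7 − 3 = 4
  item 6: 7 − 1 = 6
Sum = 4 + 5 + 2 + 5 + 4 + 6 = 26

26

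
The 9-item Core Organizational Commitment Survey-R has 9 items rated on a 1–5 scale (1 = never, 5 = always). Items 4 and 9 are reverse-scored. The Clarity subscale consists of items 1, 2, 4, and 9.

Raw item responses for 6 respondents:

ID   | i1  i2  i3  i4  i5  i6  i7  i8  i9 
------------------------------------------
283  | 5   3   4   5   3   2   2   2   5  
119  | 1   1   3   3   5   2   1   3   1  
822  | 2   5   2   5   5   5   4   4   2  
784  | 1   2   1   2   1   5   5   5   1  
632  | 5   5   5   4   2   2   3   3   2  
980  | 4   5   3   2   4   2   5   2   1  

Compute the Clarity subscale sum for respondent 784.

Respondent 784 raw: 1, 2, 1, 2, 1, 5, 5, 5, 1.
Clarity items: 1, 2, 4, 9.
Reverse-coded (reversed = (1+5) − raw = 6 − raw):
  item 1: 1
  item 2: 2
  item 4: 6 − 2 = 4
  item 9: 6 − 1 = 5
Sum = 1 + 2 + 4 + 5 = 12

12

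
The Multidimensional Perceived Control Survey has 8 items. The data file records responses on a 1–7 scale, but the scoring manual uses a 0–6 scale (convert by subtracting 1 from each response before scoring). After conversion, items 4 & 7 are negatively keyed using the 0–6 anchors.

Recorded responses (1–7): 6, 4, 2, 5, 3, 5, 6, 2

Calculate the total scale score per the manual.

Convert to 0–6: 5, 3, 1, 4, 2, 4, 5, 1
Reverse-coded (reversed = (0+6) − raw = 6 − raw):
  item 4: 6 − 4 = 2
  item 7: 6 − 5 = 1
Scored: 5, 3, 1, 2, 2, 4, 1, 1
Total = 19

19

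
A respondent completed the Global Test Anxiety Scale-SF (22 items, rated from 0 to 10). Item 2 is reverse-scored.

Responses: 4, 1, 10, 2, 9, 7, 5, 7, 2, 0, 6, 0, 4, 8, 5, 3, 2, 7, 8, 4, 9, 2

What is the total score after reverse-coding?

Reverse-scored items use 10 − raw:
  item 2: 10 − 1 = 9
Scored responses: 4, 9, 10, 2, 9, 7, 5, 7, 2, 0, 6, 0, 4, 8, 5, 3, 2, 7, 8, 4, 9, 2
Total = 4 + 9 + 10 + 2 + 9 + 7 + 5 + 7 + 2 + 0 + 6 + 0 + 4 + 8 + 5 + 3 + 2 + 7 + 8 + 4 + 9 + 2 = 113

113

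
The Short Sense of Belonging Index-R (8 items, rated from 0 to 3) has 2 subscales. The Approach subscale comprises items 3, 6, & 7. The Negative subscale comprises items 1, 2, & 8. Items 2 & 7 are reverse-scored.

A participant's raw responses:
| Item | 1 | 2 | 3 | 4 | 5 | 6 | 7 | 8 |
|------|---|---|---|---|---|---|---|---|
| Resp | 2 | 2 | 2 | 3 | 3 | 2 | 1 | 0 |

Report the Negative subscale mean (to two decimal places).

Negative items: 1, 2, 8.
Of these, item 2 is reverse-scored; on a 0–3 scale, reversed = 3 − raw.
  item 1: 2
  item 2: 3 − 2 = 1
  item 8: 0
Sum = 2 + 1 + 0 = 3
Mean = 3 / 3 = 1.00

1.00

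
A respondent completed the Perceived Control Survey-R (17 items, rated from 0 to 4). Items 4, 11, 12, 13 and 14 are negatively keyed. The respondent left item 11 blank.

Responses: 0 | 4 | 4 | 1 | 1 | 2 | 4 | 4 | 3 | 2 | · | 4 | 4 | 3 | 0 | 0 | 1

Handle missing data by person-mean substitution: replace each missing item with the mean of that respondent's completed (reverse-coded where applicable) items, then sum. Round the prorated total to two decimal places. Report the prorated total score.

30.81

Reverse-coded (reverse-coded value = 4 − response):
  item 4: 4 − 1 = 3
  item 12: 4 − 4 = 0
  item 13: 4 − 4 = 0
  item 14: 4 − 3 = 1
Completed scored items (16 of 17): 0, 4, 4, 3, 1, 2, 4, 4, 3, 2, 0, 0, 1, 0, 0, 1; sum = 29.
Person mean = 29 / 16 ≈ 1.8125
Prorated total = (29 / 16) × 17 = 30.81 (to 2 dp)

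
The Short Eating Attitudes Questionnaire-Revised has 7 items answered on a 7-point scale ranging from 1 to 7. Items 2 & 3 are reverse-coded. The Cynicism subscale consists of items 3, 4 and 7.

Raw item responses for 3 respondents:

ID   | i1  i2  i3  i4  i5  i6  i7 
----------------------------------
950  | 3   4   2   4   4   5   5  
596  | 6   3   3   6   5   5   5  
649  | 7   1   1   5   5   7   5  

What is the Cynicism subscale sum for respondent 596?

Respondent 596 raw: 6, 3, 3, 6, 5, 5, 5.
Cynicism items: 3, 4, 7.
Reverse-coded (reversed = (1+7) − raw = 8 − raw):
  item 3: 8 − 3 = 5
  item 4: 6
  item 7: 5
Sum = 5 + 6 + 5 = 16

16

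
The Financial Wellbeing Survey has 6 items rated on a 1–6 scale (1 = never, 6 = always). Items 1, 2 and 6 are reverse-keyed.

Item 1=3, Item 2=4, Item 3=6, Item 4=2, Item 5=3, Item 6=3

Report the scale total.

22

Raw sum = 21. Reverse-keyed items: 1, 2, 6; their raw sum = 10.
Each reversal replaces raw with 7 − raw, changing the total by 7 − 2·raw per item.
Total = 21 + 3·7 − 2·10 = 21 + 21 − 20 = 22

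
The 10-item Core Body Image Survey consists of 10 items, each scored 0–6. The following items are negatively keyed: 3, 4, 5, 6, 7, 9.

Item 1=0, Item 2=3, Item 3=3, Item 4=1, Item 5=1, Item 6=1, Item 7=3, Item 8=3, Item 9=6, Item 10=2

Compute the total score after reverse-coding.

Reverse-coded items (reversed = (0+6) − raw = 6 − raw):
  item 3: 6 − 3 = 3
  item 4: 6 − 1 = 5
  item 5: 6 − 1 = 5
  item 6: 6 − 1 = 5
  item 7: 6 − 3 = 3
  item 9: 6 − 6 = 0
Scored items: 0, 3, 3, 5, 5, 5, 3, 3, 0, 2
Total = 0 + 3 + 3 + 5 + 5 + 5 + 3 + 3 + 0 + 2 = 29

29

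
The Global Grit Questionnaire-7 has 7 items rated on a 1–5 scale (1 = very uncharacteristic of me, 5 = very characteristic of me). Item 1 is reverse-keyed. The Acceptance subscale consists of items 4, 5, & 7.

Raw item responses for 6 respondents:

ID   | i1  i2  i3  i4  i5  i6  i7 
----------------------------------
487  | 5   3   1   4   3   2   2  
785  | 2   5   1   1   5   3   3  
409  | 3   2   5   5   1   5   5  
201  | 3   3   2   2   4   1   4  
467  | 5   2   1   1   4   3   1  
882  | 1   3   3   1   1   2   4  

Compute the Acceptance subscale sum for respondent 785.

9

Respondent 785 raw: 2, 5, 1, 1, 5, 3, 3.
Acceptance items: 4, 5, 7.
Reverse-coded (reversed = (1+5) − raw = 6 − raw):
  item 4: 1
  item 5: 5
  item 7: 3
Sum = 1 + 5 + 3 = 9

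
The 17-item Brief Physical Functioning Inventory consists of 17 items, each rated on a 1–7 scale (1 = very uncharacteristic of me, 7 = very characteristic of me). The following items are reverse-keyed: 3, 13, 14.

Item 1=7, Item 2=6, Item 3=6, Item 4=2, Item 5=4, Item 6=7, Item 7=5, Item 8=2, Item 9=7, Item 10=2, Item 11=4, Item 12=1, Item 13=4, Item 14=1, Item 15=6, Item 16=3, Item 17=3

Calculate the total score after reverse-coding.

72

Raw sum = 70. Reverse-keyed items: 3, 13, 14; their raw sum = 11.
Each reversal replaces raw with 8 − raw, changing the total by 8 − 2·raw per item.
Total = 70 + 3·8 − 2·11 = 70 + 24 − 22 = 72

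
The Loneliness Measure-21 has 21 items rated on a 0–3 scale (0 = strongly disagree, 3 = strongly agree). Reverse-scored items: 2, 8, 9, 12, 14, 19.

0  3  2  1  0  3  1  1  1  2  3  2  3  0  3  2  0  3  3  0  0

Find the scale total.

Reverse-coded items (reverse-coded value = 3 − response):
  item 2: 3 − 3 = 0
  item 8: 3 − 1 = 2
  item 9: 3 − 1 = 2
  item 12: 3 − 2 = 1
  item 14: 3 − 0 = 3
  item 19: 3 − 3 = 0
Scored items: 0, 0, 2, 1, 0, 3, 1, 2, 2, 2, 3, 1, 3, 3, 3, 2, 0, 3, 0, 0, 0
Total = 0 + 0 + 2 + 1 + 0 + 3 + 1 + 2 + 2 + 2 + 3 + 1 + 3 + 3 + 3 + 2 + 0 + 3 + 0 + 0 + 0 = 31

31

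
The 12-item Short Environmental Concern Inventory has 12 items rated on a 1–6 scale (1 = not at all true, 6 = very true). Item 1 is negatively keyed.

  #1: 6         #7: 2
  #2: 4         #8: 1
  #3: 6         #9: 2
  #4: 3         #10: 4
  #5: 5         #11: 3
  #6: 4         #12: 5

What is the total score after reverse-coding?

40

Reversing item 1 with 7 − raw:
Total = (7−6) + 4 + 6 + 3 + 5 + 4 + 2 + 1 + 2 + 4 + 3 + 5
      = 1 + 4 + 6 + 3 + 5 + 4 + 2 + 1 + 2 + 4 + 3 + 5 = 40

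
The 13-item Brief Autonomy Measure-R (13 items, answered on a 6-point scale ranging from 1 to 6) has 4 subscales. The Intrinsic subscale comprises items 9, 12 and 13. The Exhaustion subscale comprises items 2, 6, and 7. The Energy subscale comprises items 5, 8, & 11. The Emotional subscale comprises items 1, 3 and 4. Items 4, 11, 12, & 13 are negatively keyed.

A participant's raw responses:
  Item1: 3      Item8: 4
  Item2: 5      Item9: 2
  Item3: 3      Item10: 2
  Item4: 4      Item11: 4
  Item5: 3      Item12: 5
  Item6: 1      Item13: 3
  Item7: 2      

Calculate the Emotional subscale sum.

9

Emotional items: 1, 3, 4.
Of these, item 4 is negatively keyed; on a 1–6 scale, reversed = 7 − raw.
  item 1: 3
  item 3: 3
  item 4: 7 − 4 = 3
Sum = 3 + 3 + 3 = 9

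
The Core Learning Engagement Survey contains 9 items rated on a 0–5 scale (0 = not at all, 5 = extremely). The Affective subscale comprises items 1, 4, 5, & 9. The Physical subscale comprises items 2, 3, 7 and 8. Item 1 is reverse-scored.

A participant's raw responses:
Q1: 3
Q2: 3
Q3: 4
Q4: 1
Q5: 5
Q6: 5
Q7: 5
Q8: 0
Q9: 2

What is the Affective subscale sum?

Affective items: 1, 4, 5, 9.
Of these, item 1 is reverse-scored; reverse-coded value = 5 − response.
  item 1: 5 − 3 = 2
  item 4: 1
  item 5: 5
  item 9: 2
Sum = 2 + 1 + 5 + 2 = 10

10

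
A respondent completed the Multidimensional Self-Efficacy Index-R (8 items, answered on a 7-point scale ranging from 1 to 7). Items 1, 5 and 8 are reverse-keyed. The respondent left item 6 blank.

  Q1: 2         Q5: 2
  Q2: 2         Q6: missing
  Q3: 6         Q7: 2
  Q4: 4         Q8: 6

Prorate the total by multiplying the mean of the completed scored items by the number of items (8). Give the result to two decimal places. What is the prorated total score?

Reverse-coded (reverse-coded value = 8 − response):
  item 1: 8 − 2 = 6
  item 5: 8 − 2 = 6
  item 8: 8 − 6 = 2
Completed scored items (7 of 8): 6, 2, 6, 4, 6, 2, 2; sum = 28.
Person mean = 28 / 7 ≈ 4.0000
Prorated total = (28 / 7) × 8 = 32.00 (to 2 dp)

32.00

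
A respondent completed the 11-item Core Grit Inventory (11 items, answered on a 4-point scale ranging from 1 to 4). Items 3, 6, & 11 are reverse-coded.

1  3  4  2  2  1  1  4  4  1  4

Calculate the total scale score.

Reversing items 3, 6, & 11 with 5 − raw:
Total = 1 + 3 + (5−4) + 2 + 2 + (5−1) + 1 + 4 + 4 + 1 + (5−4)
      = 1 + 3 + 1 + 2 + 2 + 4 + 1 + 4 + 4 + 1 + 1 = 24

24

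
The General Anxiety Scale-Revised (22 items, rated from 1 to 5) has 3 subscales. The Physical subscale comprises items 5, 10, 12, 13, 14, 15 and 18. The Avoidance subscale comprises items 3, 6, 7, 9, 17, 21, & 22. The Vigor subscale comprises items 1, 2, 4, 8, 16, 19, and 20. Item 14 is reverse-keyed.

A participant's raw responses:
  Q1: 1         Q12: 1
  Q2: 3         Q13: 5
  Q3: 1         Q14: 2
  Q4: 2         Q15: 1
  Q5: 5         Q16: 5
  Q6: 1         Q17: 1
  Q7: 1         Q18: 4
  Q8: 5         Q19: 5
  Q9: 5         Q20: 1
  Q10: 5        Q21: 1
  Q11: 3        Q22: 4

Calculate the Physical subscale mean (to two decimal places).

Physical items: 5, 10, 12, 13, 14, 15, 18.
Of these, item 14 is reverse-keyed; on a 1–5 scale, reversed = 6 − raw.
  item 5: 5
  item 10: 5
  item 12: 1
  item 13: 5
  item 14: 6 − 2 = 4
  item 15: 1
  item 18: 4
Sum = 5 + 5 + 1 + 5 + 4 + 1 + 4 = 25
Mean = 25 / 7 = 3.57

3.57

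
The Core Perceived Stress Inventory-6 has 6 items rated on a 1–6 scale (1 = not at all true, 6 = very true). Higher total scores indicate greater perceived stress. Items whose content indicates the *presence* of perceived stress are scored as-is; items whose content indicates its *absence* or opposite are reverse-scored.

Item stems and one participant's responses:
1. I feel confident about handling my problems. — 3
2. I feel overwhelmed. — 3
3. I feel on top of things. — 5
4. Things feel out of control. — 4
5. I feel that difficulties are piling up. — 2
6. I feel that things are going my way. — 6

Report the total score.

16

Items 1, 3, 6 describe the absence/opposite of perceived stress → reverse-score.
reversed = (1+6) − raw = 7 − raw.
  item 1: 7 − 3 = 4
  item 2: 3
  item 3: 7 − 5 = 2
  item 4: 4
  item 5: 2
  item 6: 7 − 6 = 1
Total = 4 + 3 + 2 + 4 + 2 + 1 = 16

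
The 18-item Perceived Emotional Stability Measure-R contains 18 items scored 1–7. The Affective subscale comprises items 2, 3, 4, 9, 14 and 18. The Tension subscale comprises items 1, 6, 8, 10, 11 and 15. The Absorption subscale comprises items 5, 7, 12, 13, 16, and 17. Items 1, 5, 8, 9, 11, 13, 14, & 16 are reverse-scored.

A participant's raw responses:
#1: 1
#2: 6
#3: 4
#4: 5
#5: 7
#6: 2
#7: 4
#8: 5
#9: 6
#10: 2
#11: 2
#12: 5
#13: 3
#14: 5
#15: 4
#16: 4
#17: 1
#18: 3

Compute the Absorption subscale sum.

20

Absorption items: 5, 7, 12, 13, 16, 17.
Of these, items 5, 13, and 16 are reverse-scored; reversed = (1+7) − raw = 8 − raw.
  item 5: 8 − 7 = 1
  item 7: 4
  item 12: 5
  item 13: 8 − 3 = 5
  item 16: 8 − 4 = 4
  item 17: 1
Sum = 1 + 4 + 5 + 5 + 4 + 1 = 20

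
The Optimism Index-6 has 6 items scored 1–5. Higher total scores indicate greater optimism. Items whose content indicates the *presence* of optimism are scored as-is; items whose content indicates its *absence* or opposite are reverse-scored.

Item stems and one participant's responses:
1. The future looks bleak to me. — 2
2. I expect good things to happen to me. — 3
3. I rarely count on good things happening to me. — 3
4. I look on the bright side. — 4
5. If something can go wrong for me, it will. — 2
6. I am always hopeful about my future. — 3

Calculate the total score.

Items 1, 3, 5 describe the absence/opposite of optimism → reverse-score.
on a 1–5 scale, reversed = 6 − raw.
  item 1: 6 − 2 = 4
  item 2: 3
  item 3: 6 − 3 = 3
  item 4: 4
  item 5: 6 − 2 = 4
  item 6: 3
Total = 4 + 3 + 3 + 4 + 4 + 3 = 21

21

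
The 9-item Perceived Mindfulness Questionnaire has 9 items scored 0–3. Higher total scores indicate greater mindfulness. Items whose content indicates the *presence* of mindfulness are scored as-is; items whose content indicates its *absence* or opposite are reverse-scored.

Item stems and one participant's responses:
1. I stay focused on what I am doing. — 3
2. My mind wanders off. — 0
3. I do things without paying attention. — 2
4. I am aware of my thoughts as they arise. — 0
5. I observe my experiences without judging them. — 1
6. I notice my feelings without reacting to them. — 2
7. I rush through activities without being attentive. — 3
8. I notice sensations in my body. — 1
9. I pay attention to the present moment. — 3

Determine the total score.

14

Items 2, 3, 7 describe the absence/opposite of mindfulness → reverse-score.
on a 0–3 scale, reversed = 3 − raw.
  item 1: 3
  item 2: 3 − 0 = 3
  item 3: 3 − 2 = 1
  item 4: 0
  item 5: 1
  item 6: 2
  item 7: 3 − 3 = 0
  item 8: 1
  item 9: 3
Total = 3 + 3 + 1 + 0 + 1 + 2 + 0 + 1 + 3 = 14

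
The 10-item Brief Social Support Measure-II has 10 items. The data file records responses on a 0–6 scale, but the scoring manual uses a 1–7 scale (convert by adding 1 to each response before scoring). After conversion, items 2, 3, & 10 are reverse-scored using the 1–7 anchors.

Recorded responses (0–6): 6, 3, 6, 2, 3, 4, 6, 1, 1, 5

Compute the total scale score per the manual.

Convert to 1–7: 7, 4, 7, 3, 4, 5, 7, 2, 2, 6
Reverse-coded (on a 1–7 scale, reversed = 8 − raw):
  item 2: 8 − 4 = 4
  item 3: 8 − 7 = 1
  item 10: 8 − 6 = 2
Scored: 7, 4, 1, 3, 4, 5, 7, 2, 2, 2
Total = 37

37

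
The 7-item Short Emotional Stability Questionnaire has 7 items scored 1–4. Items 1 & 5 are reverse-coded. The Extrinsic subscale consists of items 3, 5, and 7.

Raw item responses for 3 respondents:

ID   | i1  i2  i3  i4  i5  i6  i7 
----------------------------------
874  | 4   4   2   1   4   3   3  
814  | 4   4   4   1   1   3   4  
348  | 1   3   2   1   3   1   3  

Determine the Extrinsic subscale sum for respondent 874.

Respondent 874 raw: 4, 4, 2, 1, 4, 3, 3.
Extrinsic items: 3, 5, 7.
Reverse-coded (reverse-coded value = 5 − response):
  item 3: 2
  item 5: 5 − 4 = 1
  item 7: 3
Sum = 2 + 1 + 3 = 6

6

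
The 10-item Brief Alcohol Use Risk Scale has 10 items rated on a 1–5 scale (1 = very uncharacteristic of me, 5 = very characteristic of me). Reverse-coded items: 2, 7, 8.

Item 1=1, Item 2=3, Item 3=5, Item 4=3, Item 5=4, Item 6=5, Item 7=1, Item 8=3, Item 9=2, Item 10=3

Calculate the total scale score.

Reverse-coded items use 6 − raw:
  item 2: 6 − 3 = 3
  item 7: 6 − 1 = 5
  item 8: 6 − 3 = 3
Scored items: 1, 3, 5, 3, 4, 5, 5, 3, 2, 3
Total = 1 + 3 + 5 + 3 + 4 + 5 + 5 + 3 + 2 + 3 = 34

34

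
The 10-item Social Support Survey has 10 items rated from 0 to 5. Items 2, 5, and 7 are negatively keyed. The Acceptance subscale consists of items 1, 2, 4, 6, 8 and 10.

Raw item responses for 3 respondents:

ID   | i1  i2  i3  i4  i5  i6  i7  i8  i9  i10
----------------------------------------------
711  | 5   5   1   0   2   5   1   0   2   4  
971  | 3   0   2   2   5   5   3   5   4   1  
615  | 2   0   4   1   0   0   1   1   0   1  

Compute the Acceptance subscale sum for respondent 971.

Respondent 971 raw: 3, 0, 2, 2, 5, 5, 3, 5, 4, 1.
Acceptance items: 1, 2, 4, 6, 8, 10.
Reverse-coded (reversed = (0+5) − raw = 5 − raw):
  item 1: 3
  item 2: 5 − 0 = 5
  item 4: 2
  item 6: 5
  item 8: 5
  item 10: 1
Sum = 3 + 5 + 2 + 5 + 5 + 1 = 21

21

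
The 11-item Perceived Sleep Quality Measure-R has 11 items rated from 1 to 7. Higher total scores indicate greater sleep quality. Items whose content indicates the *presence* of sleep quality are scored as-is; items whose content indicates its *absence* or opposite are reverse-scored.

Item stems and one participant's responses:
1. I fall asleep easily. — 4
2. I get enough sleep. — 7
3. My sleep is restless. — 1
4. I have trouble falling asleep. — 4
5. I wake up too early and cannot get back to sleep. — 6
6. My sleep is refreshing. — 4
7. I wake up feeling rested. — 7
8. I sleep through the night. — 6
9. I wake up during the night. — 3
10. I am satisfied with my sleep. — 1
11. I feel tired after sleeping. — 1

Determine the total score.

Items 3, 4, 5, 9, 11 describe the absence/opposite of sleep quality → reverse-score.
on a 1–7 scale, reversed = 8 − raw.
  item 1: 4
  item 2: 7
  item 3: 8 − 1 = 7
  item 4: 8 − 4 = 4
  item 5: 8 − 6 = 2
  item 6: 4
  item 7: 7
  item 8: 6
  item 9: 8 − 3 = 5
  item 10: 1
  item 11: 8 − 1 = 7
Total = 4 + 7 + 7 + 4 + 2 + 4 + 7 + 6 + 5 + 1 + 7 = 54

54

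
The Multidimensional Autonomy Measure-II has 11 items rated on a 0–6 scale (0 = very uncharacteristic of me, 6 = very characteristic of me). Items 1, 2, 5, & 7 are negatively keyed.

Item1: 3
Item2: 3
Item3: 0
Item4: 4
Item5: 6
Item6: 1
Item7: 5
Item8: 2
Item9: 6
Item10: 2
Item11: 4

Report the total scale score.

Reversing items 1, 2, 5, & 7 with 6 − raw:
Total = (6−3) + (6−3) + 0 + 4 + (6−6) + 1 + (6−5) + 2 + 6 + 2 + 4
      = 3 + 3 + 0 + 4 + 0 + 1 + 1 + 2 + 6 + 2 + 4 = 26

26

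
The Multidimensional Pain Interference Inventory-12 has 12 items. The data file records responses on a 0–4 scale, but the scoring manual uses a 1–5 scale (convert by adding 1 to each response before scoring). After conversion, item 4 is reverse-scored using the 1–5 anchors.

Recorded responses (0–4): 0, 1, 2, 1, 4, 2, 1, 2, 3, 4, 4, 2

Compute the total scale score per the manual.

40

Convert to 1–5: 1, 2, 3, 2, 5, 3, 2, 3, 4, 5, 5, 3
Reverse-coded (reversed = (1+5) − raw = 6 − raw):
  item 4: 6 − 2 = 4
Scored: 1, 2, 3, 4, 5, 3, 2, 3, 4, 5, 5, 3
Total = 40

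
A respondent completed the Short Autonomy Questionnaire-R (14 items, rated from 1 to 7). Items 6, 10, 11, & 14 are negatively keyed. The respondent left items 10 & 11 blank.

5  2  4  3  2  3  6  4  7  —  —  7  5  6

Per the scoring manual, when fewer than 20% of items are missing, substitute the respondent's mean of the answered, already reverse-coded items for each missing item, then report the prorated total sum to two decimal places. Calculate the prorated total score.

60.67

Reverse-coded (on a 1–7 scale, reversed = 8 − raw):
  item 6: 8 − 3 = 5
  item 14: 8 − 6 = 2
Completed scored items (12 of 14): 5, 2, 4, 3, 2, 5, 6, 4, 7, 7, 5, 2; sum = 52.
Person mean = 52 / 12 ≈ 4.3333
Prorated total = (52 / 12) × 14 = 60.67 (to 2 dp)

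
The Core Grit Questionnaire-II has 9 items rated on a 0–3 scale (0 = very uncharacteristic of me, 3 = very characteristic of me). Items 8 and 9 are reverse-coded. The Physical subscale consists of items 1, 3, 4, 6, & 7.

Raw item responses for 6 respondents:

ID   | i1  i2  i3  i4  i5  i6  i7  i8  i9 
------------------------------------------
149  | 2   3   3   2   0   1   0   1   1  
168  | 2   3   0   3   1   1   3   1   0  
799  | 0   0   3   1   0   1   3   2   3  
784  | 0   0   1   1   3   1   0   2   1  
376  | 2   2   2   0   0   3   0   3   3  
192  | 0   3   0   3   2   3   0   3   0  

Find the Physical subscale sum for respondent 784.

3

Respondent 784 raw: 0, 0, 1, 1, 3, 1, 0, 2, 1.
Physical items: 1, 3, 4, 6, 7.
Reverse-coded (reversed = (0+3) − raw = 3 − raw):
  item 1: 0
  item 3: 1
  item 4: 1
  item 6: 1
  item 7: 0
Sum = 0 + 1 + 1 + 1 + 0 = 3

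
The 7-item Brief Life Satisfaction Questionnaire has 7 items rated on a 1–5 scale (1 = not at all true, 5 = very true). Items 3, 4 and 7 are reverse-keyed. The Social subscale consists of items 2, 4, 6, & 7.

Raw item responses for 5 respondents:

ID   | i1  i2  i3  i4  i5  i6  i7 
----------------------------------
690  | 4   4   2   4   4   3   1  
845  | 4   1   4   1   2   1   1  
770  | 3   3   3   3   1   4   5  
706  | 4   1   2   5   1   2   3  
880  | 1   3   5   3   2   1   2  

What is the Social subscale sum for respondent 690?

14

Respondent 690 raw: 4, 4, 2, 4, 4, 3, 1.
Social items: 2, 4, 6, 7.
Reverse-coded (reverse-coded value = 6 − response):
  item 2: 4
  item 4: 6 − 4 = 2
  item 6: 3
  item 7: 6 − 1 = 5
Sum = 4 + 2 + 3 + 5 = 14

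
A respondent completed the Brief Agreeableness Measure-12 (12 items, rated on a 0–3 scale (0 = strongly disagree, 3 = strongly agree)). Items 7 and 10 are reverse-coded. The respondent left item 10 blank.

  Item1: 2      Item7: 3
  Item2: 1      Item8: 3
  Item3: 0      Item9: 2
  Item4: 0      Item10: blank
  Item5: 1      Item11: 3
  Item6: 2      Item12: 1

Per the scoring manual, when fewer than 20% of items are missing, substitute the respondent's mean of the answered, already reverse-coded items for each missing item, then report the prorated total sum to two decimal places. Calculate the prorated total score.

16.36

Reverse-coded (reversed = (0+3) − raw = 3 − raw):
  item 7: 3 − 3 = 0
Completed scored items (11 of 12): 2, 1, 0, 0, 1, 2, 0, 3, 2, 3, 1; sum = 15.
Person mean = 15 / 11 ≈ 1.3636
Prorated total = (15 / 11) × 12 = 16.36 (to 2 dp)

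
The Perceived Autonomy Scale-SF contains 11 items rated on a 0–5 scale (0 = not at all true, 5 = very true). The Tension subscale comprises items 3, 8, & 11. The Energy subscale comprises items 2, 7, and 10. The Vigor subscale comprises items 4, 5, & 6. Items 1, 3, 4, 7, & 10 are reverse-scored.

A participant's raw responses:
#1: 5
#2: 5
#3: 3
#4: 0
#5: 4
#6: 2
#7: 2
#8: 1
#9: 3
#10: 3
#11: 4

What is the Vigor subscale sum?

11

Vigor items: 4, 5, 6.
Of these, item 4 is reverse-scored; reverse-coded value = 5 − response.
  item 4: 5 − 0 = 5
  item 5: 4
  item 6: 2
Sum = 5 + 4 + 2 = 11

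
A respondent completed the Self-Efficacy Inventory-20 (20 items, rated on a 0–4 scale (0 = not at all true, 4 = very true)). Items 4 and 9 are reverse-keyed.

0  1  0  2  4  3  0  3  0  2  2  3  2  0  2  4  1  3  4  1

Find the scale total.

Apply reverse scoring (reversed = (0+4) − raw = 4 − raw):
  item 4: 4 − 2 = 2
  item 9: 4 − 0 = 4
After reverse-coding: 0, 1, 0, 2, 4, 3, 0, 3, 4, 2, 2, 3, 2, 0, 2, 4, 1, 3, 4, 1
Total = 0 + 1 + 0 + 2 + 4 + 3 + 0 + 3 + 4 + 2 + 2 + 3 + 2 + 0 + 2 + 4 + 1 + 3 + 4 + 1 = 41

41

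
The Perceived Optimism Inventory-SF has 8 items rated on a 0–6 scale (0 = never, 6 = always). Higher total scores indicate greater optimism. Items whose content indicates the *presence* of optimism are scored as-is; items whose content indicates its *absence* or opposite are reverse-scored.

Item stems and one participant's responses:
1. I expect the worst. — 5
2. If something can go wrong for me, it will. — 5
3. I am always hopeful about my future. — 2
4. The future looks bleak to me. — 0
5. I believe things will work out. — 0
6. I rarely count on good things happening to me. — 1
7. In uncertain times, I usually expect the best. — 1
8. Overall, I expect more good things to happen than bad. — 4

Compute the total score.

Items 1, 2, 4, 6 describe the absence/opposite of optimism → reverse-score.
reversed = (0+6) − raw = 6 − raw.
  item 1: 6 − 5 = 1
  item 2: 6 − 5 = 1
  item 3: 2
  item 4: 6 − 0 = 6
  item 5: 0
  item 6: 6 − 1 = 5
  item 7: 1
  item 8: 4
Total = 1 + 1 + 2 + 6 + 0 + 5 + 1 + 4 = 20

20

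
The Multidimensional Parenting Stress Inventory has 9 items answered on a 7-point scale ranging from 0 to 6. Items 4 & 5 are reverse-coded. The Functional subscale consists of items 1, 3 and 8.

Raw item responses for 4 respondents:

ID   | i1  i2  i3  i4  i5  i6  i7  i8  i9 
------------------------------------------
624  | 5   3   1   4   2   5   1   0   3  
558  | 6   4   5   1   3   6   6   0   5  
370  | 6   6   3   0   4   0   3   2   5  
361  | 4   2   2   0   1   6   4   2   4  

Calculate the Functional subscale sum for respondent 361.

8

Respondent 361 raw: 4, 2, 2, 0, 1, 6, 4, 2, 4.
Functional items: 1, 3, 8.
Reverse-coded (on a 0–6 scale, reversed = 6 − raw):
  item 1: 4
  item 3: 2
  item 8: 2
Sum = 4 + 2 + 2 = 8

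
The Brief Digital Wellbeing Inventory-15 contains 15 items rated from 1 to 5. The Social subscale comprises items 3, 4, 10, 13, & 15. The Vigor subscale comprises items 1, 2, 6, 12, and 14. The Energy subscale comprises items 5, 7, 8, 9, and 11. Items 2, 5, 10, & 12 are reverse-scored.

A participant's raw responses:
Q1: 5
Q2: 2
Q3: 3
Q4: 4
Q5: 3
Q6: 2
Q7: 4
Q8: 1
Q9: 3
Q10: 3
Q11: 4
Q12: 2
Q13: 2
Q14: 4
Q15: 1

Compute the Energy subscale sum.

Energy items: 5, 7, 8, 9, 11.
Of these, item 5 is reverse-scored; on a 1–5 scale, reversed = 6 − raw.
  item 5: 6 − 3 = 3
  item 7: 4
  item 8: 1
  item 9: 3
  item 11: 4
Sum = 3 + 4 + 1 + 3 + 4 = 15

15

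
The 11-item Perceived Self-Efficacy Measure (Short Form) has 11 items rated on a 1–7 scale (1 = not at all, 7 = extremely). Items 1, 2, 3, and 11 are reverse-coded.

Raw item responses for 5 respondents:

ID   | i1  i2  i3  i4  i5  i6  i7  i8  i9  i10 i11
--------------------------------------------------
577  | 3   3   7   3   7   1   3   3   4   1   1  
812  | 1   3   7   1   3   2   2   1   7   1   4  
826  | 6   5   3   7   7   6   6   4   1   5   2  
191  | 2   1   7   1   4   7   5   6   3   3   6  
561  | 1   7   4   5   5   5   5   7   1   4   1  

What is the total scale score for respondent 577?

40

Respondent 577 raw: 3, 3, 7, 3, 7, 1, 3, 3, 4, 1, 1.
Reverse-coded (on a 1–7 scale, reversed = 8 − raw):
  item 1: 8 − 3 = 5
  item 2: 8 − 3 = 5
  item 3: 8 − 7 = 1
  item 4: 3
  item 5: 7
  item 6: 1
  item 7: 3
  item 8: 3
  item 9: 4
  item 10: 1
  item 11: 8 − 1 = 7
Sum = 5 + 5 + 1 + 3 + 7 + 1 + 3 + 3 + 4 + 1 + 7 = 40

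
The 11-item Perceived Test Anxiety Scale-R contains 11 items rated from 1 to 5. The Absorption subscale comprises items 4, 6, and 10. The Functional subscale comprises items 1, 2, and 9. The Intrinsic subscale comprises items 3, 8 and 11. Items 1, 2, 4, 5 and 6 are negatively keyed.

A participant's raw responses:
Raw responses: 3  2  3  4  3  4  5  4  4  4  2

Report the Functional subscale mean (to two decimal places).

Functional items: 1, 2, 9.
Of these, items 1 and 2 are negatively keyed; on a 1–5 scale, reversed = 6 − raw.
  item 1: 6 − 3 = 3
  item 2: 6 − 2 = 4
  item 9: 4
Sum = 3 + 4 + 4 = 11
Mean = 11 / 3 = 3.67

3.67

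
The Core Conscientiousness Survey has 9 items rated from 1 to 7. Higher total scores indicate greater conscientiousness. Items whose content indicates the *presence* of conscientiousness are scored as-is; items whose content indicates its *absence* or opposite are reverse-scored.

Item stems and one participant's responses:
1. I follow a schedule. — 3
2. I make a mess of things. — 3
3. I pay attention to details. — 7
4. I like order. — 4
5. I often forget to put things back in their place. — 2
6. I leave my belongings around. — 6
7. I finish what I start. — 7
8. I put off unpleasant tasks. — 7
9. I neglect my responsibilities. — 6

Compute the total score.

Items 2, 5, 6, 8, 9 describe the absence/opposite of conscientiousness → reverse-score.
reversed = (1+7) − raw = 8 − raw.
  item 1: 3
  item 2: 8 − 3 = 5
  item 3: 7
  item 4: 4
  item 5: 8 − 2 = 6
  item 6: 8 − 6 = 2
  item 7: 7
  item 8: 8 − 7 = 1
  item 9: 8 − 6 = 2
Total = 3 + 5 + 7 + 4 + 6 + 2 + 7 + 1 + 2 = 37

37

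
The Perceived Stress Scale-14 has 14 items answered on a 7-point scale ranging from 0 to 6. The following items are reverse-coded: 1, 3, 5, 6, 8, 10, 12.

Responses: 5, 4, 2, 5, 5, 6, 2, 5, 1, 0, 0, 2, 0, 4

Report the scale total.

33

Raw sum = 41. Reverse-coded items: 1, 3, 5, 6, 8, 10, 12; their raw sum = 25.
Each reversal replaces raw with 6 − raw, changing the total by 6 − 2·raw per item.
Total = 41 + 7·6 − 2·25 = 41 + 42 − 50 = 33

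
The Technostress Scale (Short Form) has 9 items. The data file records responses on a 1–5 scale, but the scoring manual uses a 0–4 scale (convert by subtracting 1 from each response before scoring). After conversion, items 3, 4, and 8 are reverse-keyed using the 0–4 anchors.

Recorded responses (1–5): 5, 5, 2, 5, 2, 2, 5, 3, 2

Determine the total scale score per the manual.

Convert to 0–4: 4, 4, 1, 4, 1, 1, 4, 2, 1
Reverse-coded (reverse-coded value = 4 − response):
  item 3: 4 − 1 = 3
  item 4: 4 − 4 = 0
  item 8: 4 − 2 = 2
Scored: 4, 4, 3, 0, 1, 1, 4, 2, 1
Total = 20

20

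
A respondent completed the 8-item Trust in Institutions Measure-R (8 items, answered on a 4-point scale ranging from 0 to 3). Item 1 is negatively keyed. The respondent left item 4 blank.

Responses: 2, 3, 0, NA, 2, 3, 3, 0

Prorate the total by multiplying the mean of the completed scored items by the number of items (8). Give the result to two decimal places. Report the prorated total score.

13.71

Reverse-coded (on a 0–3 scale, reversed = 3 − raw):
  item 1: 3 − 2 = 1
Completed scored items (7 of 8): 1, 3, 0, 2, 3, 3, 0; sum = 12.
Person mean = 12 / 7 ≈ 1.7143
Prorated total = (12 / 7) × 8 = 13.71 (to 2 dp)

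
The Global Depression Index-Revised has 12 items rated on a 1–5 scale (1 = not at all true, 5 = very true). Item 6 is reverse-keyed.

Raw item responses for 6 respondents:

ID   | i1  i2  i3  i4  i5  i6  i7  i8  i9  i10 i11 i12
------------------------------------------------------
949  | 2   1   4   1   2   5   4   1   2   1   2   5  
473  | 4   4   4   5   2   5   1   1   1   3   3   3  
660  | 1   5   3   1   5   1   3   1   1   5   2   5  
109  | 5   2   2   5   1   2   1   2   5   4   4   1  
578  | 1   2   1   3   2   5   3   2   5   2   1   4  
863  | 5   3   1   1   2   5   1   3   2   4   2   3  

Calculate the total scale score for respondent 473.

32

Respondent 473 raw: 4, 4, 4, 5, 2, 5, 1, 1, 1, 3, 3, 3.
Reverse-coded (on a 1–5 scale, reversed = 6 − raw):
  item 1: 4
  item 2: 4
  item 3: 4
  item 4: 5
  item 5: 2
  item 6: 6 − 5 = 1
  item 7: 1
  item 8: 1
  item 9: 1
  item 10: 3
  item 11: 3
  item 12: 3
Sum = 4 + 4 + 4 + 5 + 2 + 1 + 1 + 1 + 1 + 3 + 3 + 3 = 32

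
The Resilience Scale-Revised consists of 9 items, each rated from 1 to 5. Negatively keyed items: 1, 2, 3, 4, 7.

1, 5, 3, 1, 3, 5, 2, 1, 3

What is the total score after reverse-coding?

Apply reverse scoring (reverse-coded value = 6 − response):
  item 1: 6 − 1 = 5
  item 2: 6 − 5 = 1
  item 3: 6 − 3 = 3
  item 4: 6 − 1 = 5
  item 7: 6 − 2 = 4
Scored items: 5, 1, 3, 5, 3, 5, 4, 1, 3
Total = 5 + 1 + 3 + 5 + 3 + 5 + 4 + 1 + 3 = 30

30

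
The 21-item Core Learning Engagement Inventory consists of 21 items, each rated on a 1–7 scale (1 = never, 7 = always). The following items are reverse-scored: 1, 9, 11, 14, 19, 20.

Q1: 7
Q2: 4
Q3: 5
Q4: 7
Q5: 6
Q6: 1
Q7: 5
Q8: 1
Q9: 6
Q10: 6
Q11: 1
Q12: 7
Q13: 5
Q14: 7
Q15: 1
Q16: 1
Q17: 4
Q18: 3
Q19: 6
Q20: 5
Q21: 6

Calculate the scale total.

78

Reverse-coded items (on a 1–7 scale, reversed = 8 − raw):
  item 1: 8 − 7 = 1
  item 9: 8 − 6 = 2
  item 11: 8 − 1 = 7
  item 14: 8 − 7 = 1
  item 19: 8 − 6 = 2
  item 20: 8 − 5 = 3
After reverse-coding: 1, 4, 5, 7, 6, 1, 5, 1, 2, 6, 7, 7, 5, 1, 1, 1, 4, 3, 2, 3, 6
Total = 1 + 4 + 5 + 7 + 6 + 1 + 5 + 1 + 2 + 6 + 7 + 7 + 5 + 1 + 1 + 1 + 4 + 3 + 2 + 3 + 6 = 78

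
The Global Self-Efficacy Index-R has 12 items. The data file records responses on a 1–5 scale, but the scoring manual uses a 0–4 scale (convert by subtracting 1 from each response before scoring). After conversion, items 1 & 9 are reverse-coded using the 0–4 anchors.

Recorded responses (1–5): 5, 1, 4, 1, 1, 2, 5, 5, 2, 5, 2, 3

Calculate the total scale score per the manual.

Convert to 0–4: 4, 0, 3, 0, 0, 1, 4, 4, 1, 4, 1, 2
Reverse-coded (reverse-coded value = 4 − response):
  item 1: 4 − 4 = 0
  item 9: 4 − 1 = 3
Scored: 0, 0, 3, 0, 0, 1, 4, 4, 3, 4, 1, 2
Total = 22

22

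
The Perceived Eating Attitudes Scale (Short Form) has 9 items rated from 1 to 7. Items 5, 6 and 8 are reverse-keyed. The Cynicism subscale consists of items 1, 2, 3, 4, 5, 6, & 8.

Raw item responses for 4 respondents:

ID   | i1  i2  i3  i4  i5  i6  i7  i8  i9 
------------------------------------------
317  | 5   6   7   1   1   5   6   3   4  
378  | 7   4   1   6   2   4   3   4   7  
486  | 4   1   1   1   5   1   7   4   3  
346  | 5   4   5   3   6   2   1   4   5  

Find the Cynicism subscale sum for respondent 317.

34

Respondent 317 raw: 5, 6, 7, 1, 1, 5, 6, 3, 4.
Cynicism items: 1, 2, 3, 4, 5, 6, 8.
Reverse-coded (reversed = (1+7) − raw = 8 − raw):
  item 1: 5
  item 2: 6
  item 3: 7
  item 4: 1
  item 5: 8 − 1 = 7
  item 6: 8 − 5 = 3
  item 8: 8 − 3 = 5
Sum = 5 + 6 + 7 + 1 + 7 + 3 + 5 = 34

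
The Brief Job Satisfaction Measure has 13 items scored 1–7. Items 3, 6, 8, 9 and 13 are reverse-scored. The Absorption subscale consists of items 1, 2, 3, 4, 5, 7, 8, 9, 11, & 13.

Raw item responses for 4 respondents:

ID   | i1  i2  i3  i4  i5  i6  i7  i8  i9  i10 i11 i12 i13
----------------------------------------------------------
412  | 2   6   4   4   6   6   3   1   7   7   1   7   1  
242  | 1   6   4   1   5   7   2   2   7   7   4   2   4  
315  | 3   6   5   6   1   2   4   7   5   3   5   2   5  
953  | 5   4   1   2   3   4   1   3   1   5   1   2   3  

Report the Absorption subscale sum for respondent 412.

Respondent 412 raw: 2, 6, 4, 4, 6, 6, 3, 1, 7, 7, 1, 7, 1.
Absorption items: 1, 2, 3, 4, 5, 7, 8, 9, 11, 13.
Reverse-coded (reverse-coded value = 8 − response):
  item 1: 2
  item 2: 6
  item 3: 8 − 4 = 4
  item 4: 4
  item 5: 6
  item 7: 3
  item 8: 8 − 1 = 7
  item 9: 8 − 7 = 1
  item 11: 1
  item 13: 8 − 1 = 7
Sum = 2 + 6 + 4 + 4 + 6 + 3 + 7 + 1 + 1 + 7 = 41

41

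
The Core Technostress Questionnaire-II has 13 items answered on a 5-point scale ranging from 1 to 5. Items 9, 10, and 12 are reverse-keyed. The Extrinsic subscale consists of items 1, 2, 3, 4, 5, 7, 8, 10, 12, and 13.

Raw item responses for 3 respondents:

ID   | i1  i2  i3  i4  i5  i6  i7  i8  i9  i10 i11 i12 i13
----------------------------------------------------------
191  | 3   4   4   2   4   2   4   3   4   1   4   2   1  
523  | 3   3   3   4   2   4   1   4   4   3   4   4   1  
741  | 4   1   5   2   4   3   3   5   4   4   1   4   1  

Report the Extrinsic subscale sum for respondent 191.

34

Respondent 191 raw: 3, 4, 4, 2, 4, 2, 4, 3, 4, 1, 4, 2, 1.
Extrinsic items: 1, 2, 3, 4, 5, 7, 8, 10, 12, 13.
Reverse-coded (reversed = (1+5) − raw = 6 − raw):
  item 1: 3
  item 2: 4
  item 3: 4
  item 4: 2
  item 5: 4
  item 7: 4
  item 8: 3
  item 10: 6 − 1 = 5
  item 12: 6 − 2 = 4
  item 13: 1
Sum = 3 + 4 + 4 + 2 + 4 + 4 + 3 + 5 + 4 + 1 = 34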